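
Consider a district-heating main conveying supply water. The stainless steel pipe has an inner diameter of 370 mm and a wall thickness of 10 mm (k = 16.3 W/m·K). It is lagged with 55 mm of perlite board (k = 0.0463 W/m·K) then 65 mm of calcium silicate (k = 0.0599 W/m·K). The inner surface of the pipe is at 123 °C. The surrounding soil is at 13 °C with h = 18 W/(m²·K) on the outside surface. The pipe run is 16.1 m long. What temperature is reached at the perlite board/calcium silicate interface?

T ≈ 60.2 °C

Treating each annulus and film as a series resistance:
R_stainless steel pipe wall = ln(195/185)/(2π×16.3×16.1) = 3.193×10^-5 K/W
R_perlite board = ln(250/195)/(2π×0.0463×16.1) = 0.05305 K/W
R_calcium silicate = ln(315/250)/(2π×0.0599×16.1) = 0.03814 K/W
R_outer film = 1/(h_o·2πr_oL) = 1/(18×2π×0.315×16.1) = 0.001743 K/W
R_total = 0.09296 K/W
Q = ΔT/R_total = 110/0.09296
Q = 1180 W
T_interface = T_inner − Q·ΣR(inner→interface) = 123 − 1180×0.05308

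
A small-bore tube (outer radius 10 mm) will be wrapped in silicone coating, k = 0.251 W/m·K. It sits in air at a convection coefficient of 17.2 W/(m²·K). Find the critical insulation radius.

For a cylinder r_cr = k/h = 0.251/17.2
r_cr = 14.6 mm; since the bare radius (10 mm) is below r_cr, adding a thin layer of insulation will *increase* heat loss.

r_cr ≈ 14.6 mm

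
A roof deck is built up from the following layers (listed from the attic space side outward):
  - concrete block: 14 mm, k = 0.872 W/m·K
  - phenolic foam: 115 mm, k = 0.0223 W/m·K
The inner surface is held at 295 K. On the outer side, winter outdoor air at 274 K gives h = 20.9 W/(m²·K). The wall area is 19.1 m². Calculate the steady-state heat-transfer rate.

Series thermal resistances:
R_concrete block = L/(kA) = 0.014/(0.872×19.1) = 8.406×10^-4 K/W
R_phenolic foam = L/(kA) = 0.115/(0.0223×19.1) = 0.27 K/W
R_outer film = 1/(h_o·A) = 1/(20.9×19.1) = 0.002505 K/W
R_total = 0.2733 K/W
Q = ΔT / R_total = 21 / 0.2733

Q ≈ 76.8 W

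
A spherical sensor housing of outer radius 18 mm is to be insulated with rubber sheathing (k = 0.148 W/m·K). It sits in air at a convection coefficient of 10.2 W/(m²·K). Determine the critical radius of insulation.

r_cr ≈ 29 mm

For a sphere r_cr = 2k/h = 2×0.148/10.2
r_cr = 29 mm; since the bare radius (18 mm) is below r_cr, adding a thin layer of insulation will *increase* heat loss.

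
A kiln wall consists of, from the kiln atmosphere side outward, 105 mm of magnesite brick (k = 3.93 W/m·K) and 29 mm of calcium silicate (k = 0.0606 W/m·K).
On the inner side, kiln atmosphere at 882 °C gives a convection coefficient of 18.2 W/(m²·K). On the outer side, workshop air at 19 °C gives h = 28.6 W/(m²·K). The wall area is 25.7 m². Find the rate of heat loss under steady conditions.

Thermal resistances in series:
R_inner film = 1/(h_i·A) = 1/(18.2×25.7) = 0.002138 K/W
R_magnesite brick = L/(kA) = 0.105/(3.93×25.7) = 0.00104 K/W
R_calcium silicate = L/(kA) = 0.029/(0.0606×25.7) = 0.01862 K/W
R_outer film = 1/(h_o·A) = 1/(28.6×25.7) = 0.001361 K/W
R_total = 0.02316 K/W
Q = ΔT / R_total = 863 / 0.02316

Q ≈ 37300 W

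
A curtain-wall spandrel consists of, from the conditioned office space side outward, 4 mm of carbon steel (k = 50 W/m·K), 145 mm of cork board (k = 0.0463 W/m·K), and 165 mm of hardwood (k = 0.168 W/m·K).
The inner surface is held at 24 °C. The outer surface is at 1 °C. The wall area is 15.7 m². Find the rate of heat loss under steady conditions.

Q ≈ 87.8 W

Using the resistance-network approach (series):
R_carbon steel = L/(kA) = 0.004/(50×15.7) = 5.096×10^-6 K/W
R_cork board = L/(kA) = 0.145/(0.0463×15.7) = 0.1995 K/W
R_hardwood = L/(kA) = 0.165/(0.168×15.7) = 0.06256 K/W
R_total = 0.262 K/W
Q = ΔT / R_total = 23 / 0.262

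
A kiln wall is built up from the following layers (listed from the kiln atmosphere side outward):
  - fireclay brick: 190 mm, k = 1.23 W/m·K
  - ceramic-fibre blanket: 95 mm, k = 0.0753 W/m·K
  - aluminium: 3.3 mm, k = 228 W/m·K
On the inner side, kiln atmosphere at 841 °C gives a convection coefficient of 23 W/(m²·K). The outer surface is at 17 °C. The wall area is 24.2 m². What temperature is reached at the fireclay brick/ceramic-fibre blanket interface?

Model the wall as resistances in series:
R_inner film = 1/(h_i·A) = 1/(23×24.2) = 0.001797 K/W
R_fireclay brick = L/(kA) = 0.19/(1.23×24.2) = 0.006383 K/W
R_ceramic-fibre blanket = L/(kA) = 0.095/(0.0753×24.2) = 0.05213 K/W
R_aluminium = L/(kA) = 0.0033/(228×24.2) = 5.981×10^-7 K/W
R_total = 0.06031 K/W;  Q = ΔT/R_total = 824/0.06031 = 13660 W
T_interface = T_inner − Q·ΣR(inner→interface) = 841 − 13700×0.00818

T ≈ 729 °C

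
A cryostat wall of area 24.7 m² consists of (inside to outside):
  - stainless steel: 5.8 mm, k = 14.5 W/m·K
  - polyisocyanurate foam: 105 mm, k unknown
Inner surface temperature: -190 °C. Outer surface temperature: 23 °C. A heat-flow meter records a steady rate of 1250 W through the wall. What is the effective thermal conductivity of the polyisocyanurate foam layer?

k ≈ 0.0249 W/(m·K)

Thermal resistances in series:
R_stainless steel = L/(kA) = 0.0058/(14.5×24.7) = 1.619×10^-5 K/W
Sum of known resistances R_other = 1.619×10^-5 K/W
Total R = ΔT/Q = 213/1250 = 0.1704 K/W
R_polyisocyanurate foam = R_total − R_other = 0.1704 K/W
k = L/(R·A) = 0.105/(0.1704×24.7)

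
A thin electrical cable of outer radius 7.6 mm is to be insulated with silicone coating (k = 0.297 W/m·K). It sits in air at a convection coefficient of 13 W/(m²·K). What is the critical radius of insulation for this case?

For a cylinder r_cr = k/h = 0.297/13
r_cr = 22.8 mm; since the bare radius (7.6 mm) is below r_cr, adding a thin layer of insulation will *increase* heat loss.

r_cr ≈ 22.8 mm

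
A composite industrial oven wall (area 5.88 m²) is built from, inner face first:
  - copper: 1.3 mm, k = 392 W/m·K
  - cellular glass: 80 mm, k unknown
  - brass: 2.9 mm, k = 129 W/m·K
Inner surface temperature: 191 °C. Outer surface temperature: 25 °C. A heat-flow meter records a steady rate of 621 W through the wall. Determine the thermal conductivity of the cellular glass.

Model the wall as resistances in series:
R_copper = L/(kA) = 0.0013/(392×5.88) = 5.64×10^-7 K/W
R_brass = L/(kA) = 0.0029/(129×5.88) = 3.823×10^-6 K/W
Sum of known resistances R_other = 4.387×10^-6 K/W
Total R = ΔT/Q = 166/621 = 0.2673 K/W
R_cellular glass = R_total − R_other = 0.2673 K/W
k = L/(R·A) = 0.08/(0.2673×5.88)

k ≈ 0.0509 W/(m·K)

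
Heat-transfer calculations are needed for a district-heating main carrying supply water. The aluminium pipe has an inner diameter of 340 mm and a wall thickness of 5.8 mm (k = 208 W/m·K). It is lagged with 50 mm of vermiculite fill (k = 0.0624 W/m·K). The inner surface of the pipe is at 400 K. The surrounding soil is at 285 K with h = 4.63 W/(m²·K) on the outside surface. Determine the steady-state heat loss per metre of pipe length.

Cylindrical conduction, so R = ln(r₂/r₁)/(2πkL) per layer, in series:
R_aluminium pipe wall = ln(175.8/170)/(2π×208×1) = 2.567×10^-5 K/W
R_vermiculite fill = ln(225.8/175.8)/(2π×0.0624×1) = 0.6384 K/W
R_outer film = 1/(h_o·2πr_oL) = 1/(4.63×2π×0.2258×1) = 0.1522 K/W
R_total = 0.7907 K/W
Q = ΔT/R_total = 115/0.7907

q′ ≈ 145 W/m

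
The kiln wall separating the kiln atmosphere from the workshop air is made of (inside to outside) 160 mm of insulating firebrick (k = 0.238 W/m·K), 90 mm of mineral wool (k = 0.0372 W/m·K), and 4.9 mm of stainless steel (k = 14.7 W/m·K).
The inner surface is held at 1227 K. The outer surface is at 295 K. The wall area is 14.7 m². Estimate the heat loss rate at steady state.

Model the wall as resistances in series:
R_insulating firebrick = L/(kA) = 0.16/(0.238×14.7) = 0.04573 K/W
R_mineral wool = L/(kA) = 0.09/(0.0372×14.7) = 0.1646 K/W
R_stainless steel = L/(kA) = 0.0049/(14.7×14.7) = 2.268×10^-5 K/W
R_total = 0.2103 K/W
Q = ΔT / R_total = 932 / 0.2103

Q ≈ 4430 W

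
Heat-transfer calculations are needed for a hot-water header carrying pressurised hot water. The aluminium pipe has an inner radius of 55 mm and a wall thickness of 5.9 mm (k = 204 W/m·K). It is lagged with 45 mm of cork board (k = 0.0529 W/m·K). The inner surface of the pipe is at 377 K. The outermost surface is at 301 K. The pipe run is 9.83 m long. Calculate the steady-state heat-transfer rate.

Radial resistances (cylindrical: R_cond = ln(r_o/r_i)/(2πkL), R_conv = 1/(h·2πrL)):
R_aluminium pipe wall = ln(60.9/55)/(2π×204×9.83) = 8.087×10^-6 K/W
R_cork board = ln(105.9/60.9)/(2π×0.0529×9.83) = 0.1693 K/W
R_total = 0.1693 K/W
Q = ΔT/R_total = 76/0.1693

Q ≈ 449 W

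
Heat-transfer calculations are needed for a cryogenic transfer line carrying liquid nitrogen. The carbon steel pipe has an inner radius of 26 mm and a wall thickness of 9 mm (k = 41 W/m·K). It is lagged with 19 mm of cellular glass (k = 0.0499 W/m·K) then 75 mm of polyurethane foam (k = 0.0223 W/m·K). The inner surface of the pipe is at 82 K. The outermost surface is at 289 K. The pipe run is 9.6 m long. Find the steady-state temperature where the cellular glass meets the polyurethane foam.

T ≈ 120 K

For a radial system each layer contributes R = ln(r_out/r_in)/(2πkL); films add R = 1/(hA).
R_carbon steel pipe wall = ln(35/26)/(2π×41×9.6) = 1.202×10^-4 K/W
R_cellular glass = ln(54/35)/(2π×0.0499×9.6) = 0.1441 K/W
R_polyurethane foam = ln(129/54)/(2π×0.0223×9.6) = 0.6474 K/W
R_total = 0.7916 K/W
Q = ΔT/R_total = 207/0.7916
Q = 261 W
T_interface = T_inner + Q·ΣR(inner→interface) = 82 + 261×0.1442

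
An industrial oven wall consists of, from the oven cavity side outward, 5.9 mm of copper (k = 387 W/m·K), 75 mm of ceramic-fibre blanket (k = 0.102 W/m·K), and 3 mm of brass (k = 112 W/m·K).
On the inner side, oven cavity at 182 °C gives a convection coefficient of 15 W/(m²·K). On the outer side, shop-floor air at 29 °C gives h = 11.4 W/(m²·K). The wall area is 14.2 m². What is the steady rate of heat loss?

Using the resistance-network approach (series):
R_inner film = 1/(h_i·A) = 1/(15×14.2) = 0.004695 K/W
R_copper = L/(kA) = 0.0059/(387×14.2) = 1.074×10^-6 K/W
R_ceramic-fibre blanket = L/(kA) = 0.075/(0.102×14.2) = 0.05178 K/W
R_brass = L/(kA) = 0.003/(112×14.2) = 1.886×10^-6 K/W
R_outer film = 1/(h_o·A) = 1/(11.4×14.2) = 0.006177 K/W
R_total = 0.06266 K/W
Q = ΔT / R_total = 153 / 0.06266

Q ≈ 2440 W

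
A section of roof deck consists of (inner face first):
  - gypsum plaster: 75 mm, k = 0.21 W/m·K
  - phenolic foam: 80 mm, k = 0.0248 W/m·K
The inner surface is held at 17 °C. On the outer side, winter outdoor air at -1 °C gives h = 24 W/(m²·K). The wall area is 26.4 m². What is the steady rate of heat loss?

Q ≈ 131 W

Treating each layer as a thermal resistance in series:
R_gypsum plaster = L/(kA) = 0.075/(0.21×26.4) = 0.01353 K/W
R_phenolic foam = L/(kA) = 0.08/(0.0248×26.4) = 0.1222 K/W
R_outer film = 1/(h_o·A) = 1/(24×26.4) = 0.001578 K/W
R_total = 0.1373 K/W
Q = ΔT / R_total = 18 / 0.1373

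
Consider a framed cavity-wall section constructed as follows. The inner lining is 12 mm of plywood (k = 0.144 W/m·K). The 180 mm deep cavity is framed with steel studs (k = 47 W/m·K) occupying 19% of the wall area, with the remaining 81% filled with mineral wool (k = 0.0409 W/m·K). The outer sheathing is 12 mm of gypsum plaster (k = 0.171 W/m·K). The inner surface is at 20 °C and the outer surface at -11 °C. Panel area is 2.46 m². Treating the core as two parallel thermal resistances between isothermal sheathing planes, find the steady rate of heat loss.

Q ≈ 439 W

Sheathing layers in series; stud and cavity paths in parallel between them.
R_inner = 0.012/(0.144×2.46) = 0.03388 K/W
R_stud  = 0.18/(47×0.19×2.46) = 0.008194 K/W
R_cav   = 0.18/(0.0409×0.81×2.46) = 2.209 K/W
1/R_core = 1/R_stud + 1/R_cav → R_core = 0.008164 K/W
R_outer = 0.012/(0.171×2.46) = 0.02853 K/W
R_total = 0.07057 K/W
Q = ΔT/R_total = 31/0.07057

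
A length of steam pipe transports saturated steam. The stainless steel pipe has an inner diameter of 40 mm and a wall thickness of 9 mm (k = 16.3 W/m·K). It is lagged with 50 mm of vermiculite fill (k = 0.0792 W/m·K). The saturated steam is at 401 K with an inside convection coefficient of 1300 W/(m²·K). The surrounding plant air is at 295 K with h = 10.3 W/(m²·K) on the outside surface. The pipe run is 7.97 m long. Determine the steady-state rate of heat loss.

Radial resistances (cylindrical: R_cond = ln(r_o/r_i)/(2πkL), R_conv = 1/(h·2πrL)):
R_inner film = 1/(h_i·2πr₁L) = 1/(1300×2π×0.02×7.97) = 7.68×10^-4 K/W
R_stainless steel pipe wall = ln(29/20)/(2π×16.3×7.97) = 4.552×10^-4 K/W
R_vermiculite fill = ln(79/29)/(2π×0.0792×7.97) = 0.2527 K/W
R_outer film = 1/(h_o·2πr_oL) = 1/(10.3×2π×0.079×7.97) = 0.02454 K/W
R_total = 0.2784 K/W
Q = ΔT/R_total = 106/0.2784

Q ≈ 381 W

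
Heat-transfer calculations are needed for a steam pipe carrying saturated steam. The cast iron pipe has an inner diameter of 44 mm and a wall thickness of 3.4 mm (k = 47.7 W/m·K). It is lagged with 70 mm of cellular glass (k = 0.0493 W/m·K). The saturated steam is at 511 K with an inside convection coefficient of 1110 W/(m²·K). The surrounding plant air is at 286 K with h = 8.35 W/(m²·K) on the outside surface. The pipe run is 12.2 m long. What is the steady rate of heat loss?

Cylindrical conduction, so R = ln(r₂/r₁)/(2πkL) per layer, in series:
R_inner film = 1/(h_i·2πr₁L) = 1/(1110×2π×0.022×12.2) = 5.342×10^-4 K/W
R_cast iron pipe wall = ln(25.4/22)/(2π×47.7×12.2) = 3.93×10^-5 K/W
R_cellular glass = ln(95.4/25.4)/(2π×0.0493×12.2) = 0.3502 K/W
R_outer film = 1/(h_o·2πr_oL) = 1/(8.35×2π×0.0954×12.2) = 0.01638 K/W
R_total = 0.3671 K/W
Q = ΔT/R_total = 225/0.3671

Q ≈ 613 W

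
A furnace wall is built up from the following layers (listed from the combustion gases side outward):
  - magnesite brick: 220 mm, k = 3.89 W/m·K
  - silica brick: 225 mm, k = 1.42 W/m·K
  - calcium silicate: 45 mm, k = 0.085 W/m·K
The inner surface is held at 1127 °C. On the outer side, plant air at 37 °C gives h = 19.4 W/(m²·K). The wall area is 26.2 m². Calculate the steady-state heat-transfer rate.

Model the wall as resistances in series:
R_magnesite brick = L/(kA) = 0.22/(3.89×26.2) = 0.002159 K/W
R_silica brick = L/(kA) = 0.225/(1.42×26.2) = 0.006048 K/W
R_calcium silicate = L/(kA) = 0.045/(0.085×26.2) = 0.02021 K/W
R_outer film = 1/(h_o·A) = 1/(19.4×26.2) = 0.001967 K/W
R_total = 0.03038 K/W
Q = ΔT / R_total = 1090 / 0.03038

Q ≈ 35900 W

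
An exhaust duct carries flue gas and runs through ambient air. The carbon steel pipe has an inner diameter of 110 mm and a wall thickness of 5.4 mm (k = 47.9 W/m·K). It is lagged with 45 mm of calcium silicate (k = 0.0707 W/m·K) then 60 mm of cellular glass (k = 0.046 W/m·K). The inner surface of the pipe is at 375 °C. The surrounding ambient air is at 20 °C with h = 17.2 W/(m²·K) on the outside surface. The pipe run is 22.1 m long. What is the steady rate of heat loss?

Per-layer cylindrical resistances, series-summed:
R_carbon steel pipe wall = ln(60.4/55)/(2π×47.9×22.1) = 1.408×10^-5 K/W
R_calcium silicate = ln(105.4/60.4)/(2π×0.0707×22.1) = 0.05671 K/W
R_cellular glass = ln(165.4/105.4)/(2π×0.046×22.1) = 0.07054 K/W
R_outer film = 1/(h_o·2πr_oL) = 1/(17.2×2π×0.1654×22.1) = 0.002531 K/W
R_total = 0.1298 K/W
Q = ΔT/R_total = 355/0.1298

Q ≈ 2730 W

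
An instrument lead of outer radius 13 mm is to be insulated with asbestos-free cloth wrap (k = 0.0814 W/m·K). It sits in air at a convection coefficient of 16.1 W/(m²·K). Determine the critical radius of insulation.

r_cr ≈ 5.06 mm

For a cylinder r_cr = k/h = 0.0814/16.1
r_cr = 5.06 mm; since the bare radius (13 mm) is above r_cr, any added insulation will reduce heat loss.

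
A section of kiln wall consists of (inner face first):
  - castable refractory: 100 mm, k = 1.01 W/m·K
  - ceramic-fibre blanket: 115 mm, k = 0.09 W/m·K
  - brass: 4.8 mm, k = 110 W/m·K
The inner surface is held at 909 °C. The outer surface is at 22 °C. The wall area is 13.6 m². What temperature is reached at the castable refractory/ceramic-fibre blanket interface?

Series thermal resistances:
R_castable refractory = L/(kA) = 0.1/(1.01×13.6) = 0.00728 K/W
R_ceramic-fibre blanket = L/(kA) = 0.115/(0.09×13.6) = 0.09395 K/W
R_brass = L/(kA) = 0.0048/(110×13.6) = 3.209×10^-6 K/W
R_total = 0.1012 K/W;  Q = ΔT/R_total = 887/0.1012 = 8762 W
T_interface = T_inner − Q·ΣR(inner→interface) = 909 − 8760×0.00728

T ≈ 845 °C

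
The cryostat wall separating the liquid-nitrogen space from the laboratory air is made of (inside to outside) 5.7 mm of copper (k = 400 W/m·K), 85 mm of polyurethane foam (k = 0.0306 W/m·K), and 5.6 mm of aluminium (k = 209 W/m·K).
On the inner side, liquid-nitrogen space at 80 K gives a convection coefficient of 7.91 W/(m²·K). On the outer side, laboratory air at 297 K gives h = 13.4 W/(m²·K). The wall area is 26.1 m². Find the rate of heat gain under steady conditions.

Q ≈ 1900 W

Thermal resistances in series:
R_inner film = 1/(h_i·A) = 1/(7.91×26.1) = 0.004844 K/W
R_copper = L/(kA) = 0.0057/(400×26.1) = 5.46×10^-7 K/W
R_polyurethane foam = L/(kA) = 0.085/(0.0306×26.1) = 0.1064 K/W
R_aluminium = L/(kA) = 0.0056/(209×26.1) = 1.027×10^-6 K/W
R_outer film = 1/(h_o·A) = 1/(13.4×26.1) = 0.002859 K/W
R_total = 0.1141 K/W
Q = ΔT / R_total = 217 / 0.1141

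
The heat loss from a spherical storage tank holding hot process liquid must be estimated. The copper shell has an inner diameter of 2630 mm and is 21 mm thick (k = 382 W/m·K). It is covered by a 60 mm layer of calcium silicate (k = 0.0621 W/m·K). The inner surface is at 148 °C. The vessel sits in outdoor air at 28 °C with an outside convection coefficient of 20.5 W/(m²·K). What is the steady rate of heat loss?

Radial (spherical) resistances in series:
R_copper shell = (1/1.315 − 1/1.336)/(4π×382) = 2.49×10^-6 K/W
R_calcium silicate = (1/1.336 − 1/1.396)/(4π×0.0621) = 0.04122 K/W
R_outer film = 1/(h·4πr_o²) = 1/(20.5×4π×1.396²) = 0.001992 K/W
R_total = 0.04322 K/W
Q = ΔT/R_total = 120/0.04322

Q ≈ 2780 W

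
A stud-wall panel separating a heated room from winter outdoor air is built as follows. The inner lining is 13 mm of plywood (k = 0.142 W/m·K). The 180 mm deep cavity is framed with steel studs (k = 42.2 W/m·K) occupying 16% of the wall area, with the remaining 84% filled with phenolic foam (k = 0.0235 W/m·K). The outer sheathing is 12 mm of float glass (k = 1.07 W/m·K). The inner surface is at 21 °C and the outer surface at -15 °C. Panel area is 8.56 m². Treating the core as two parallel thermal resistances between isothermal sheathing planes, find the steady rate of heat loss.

Sheathing layers in series; stud and cavity paths in parallel between them.
R_inner = 0.013/(0.142×8.56) = 0.0107 K/W
R_stud  = 0.18/(42.2×0.16×8.56) = 0.003114 K/W
R_cav   = 0.18/(0.0235×0.84×8.56) = 1.065 K/W
1/R_core = 1/R_stud + 1/R_cav → R_core = 0.003105 K/W
R_outer = 0.012/(1.07×8.56) = 0.00131 K/W
R_total = 0.01511 K/W
Q = ΔT/R_total = 36/0.01511

Q ≈ 2380 W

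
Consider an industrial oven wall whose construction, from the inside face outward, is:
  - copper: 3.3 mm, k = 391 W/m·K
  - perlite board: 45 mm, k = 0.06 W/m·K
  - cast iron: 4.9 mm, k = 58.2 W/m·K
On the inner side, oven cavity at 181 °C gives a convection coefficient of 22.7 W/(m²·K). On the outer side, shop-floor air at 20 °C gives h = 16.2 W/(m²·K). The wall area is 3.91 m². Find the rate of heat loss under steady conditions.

Q ≈ 736 W

Treating each layer as a thermal resistance in series:
R_inner film = 1/(h_i·A) = 1/(22.7×3.91) = 0.01127 K/W
R_copper = L/(kA) = 0.0033/(391×3.91) = 2.159×10^-6 K/W
R_perlite board = L/(kA) = 0.045/(0.06×3.91) = 0.1918 K/W
R_cast iron = L/(kA) = 0.0049/(58.2×3.91) = 2.153×10^-5 K/W
R_outer film = 1/(h_o·A) = 1/(16.2×3.91) = 0.01579 K/W
R_total = 0.2189 K/W
Q = ΔT / R_total = 161 / 0.2189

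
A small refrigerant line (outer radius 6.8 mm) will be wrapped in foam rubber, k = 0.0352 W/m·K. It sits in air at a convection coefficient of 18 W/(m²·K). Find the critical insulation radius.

For a cylinder r_cr = k/h = 0.0352/18
r_cr = 1.96 mm; since the bare radius (6.8 mm) is above r_cr, any added insulation will reduce heat loss.

r_cr ≈ 1.96 mm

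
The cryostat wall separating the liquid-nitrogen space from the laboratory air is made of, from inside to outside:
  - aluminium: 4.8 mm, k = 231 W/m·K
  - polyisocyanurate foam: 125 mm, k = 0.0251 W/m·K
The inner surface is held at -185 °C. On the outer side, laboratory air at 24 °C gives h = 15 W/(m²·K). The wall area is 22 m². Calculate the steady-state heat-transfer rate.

Series thermal resistances:
R_aluminium = L/(kA) = 0.0048/(231×22) = 9.445×10^-7 K/W
R_polyisocyanurate foam = L/(kA) = 0.125/(0.0251×22) = 0.2264 K/W
R_outer film = 1/(h_o·A) = 1/(15×22) = 0.00303 K/W
R_total = 0.2294 K/W
Q = ΔT / R_total = 209 / 0.2294

Q ≈ 911 W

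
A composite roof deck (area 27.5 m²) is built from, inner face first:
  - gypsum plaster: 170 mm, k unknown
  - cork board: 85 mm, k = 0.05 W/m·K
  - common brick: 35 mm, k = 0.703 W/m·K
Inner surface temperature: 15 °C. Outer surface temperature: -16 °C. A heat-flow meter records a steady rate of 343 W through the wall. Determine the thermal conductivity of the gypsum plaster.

k ≈ 0.231 W/(m·K)

Model the wall as resistances in series:
R_cork board = L/(kA) = 0.085/(0.05×27.5) = 0.06182 K/W
R_common brick = L/(kA) = 0.035/(0.703×27.5) = 0.00181 K/W
Sum of known resistances R_other = 0.06363 K/W
Total R = ΔT/Q = 31/343 = 0.09038 K/W
R_gypsum plaster = R_total − R_other = 0.02675 K/W
k = L/(R·A) = 0.17/(0.02675×27.5)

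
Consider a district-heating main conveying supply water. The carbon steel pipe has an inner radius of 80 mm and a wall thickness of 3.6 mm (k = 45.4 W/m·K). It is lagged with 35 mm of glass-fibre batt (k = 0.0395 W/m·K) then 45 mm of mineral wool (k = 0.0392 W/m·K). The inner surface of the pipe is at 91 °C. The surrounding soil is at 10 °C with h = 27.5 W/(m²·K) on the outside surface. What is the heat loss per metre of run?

q′ ≈ 29.4 W/m

For a radial system each layer contributes R = ln(r_out/r_in)/(2πkL); films add R = 1/(hA).
R_carbon steel pipe wall = ln(83.6/80)/(2π×45.4×1) = 1.543×10^-4 K/W
R_glass-fibre batt = ln(118.6/83.6)/(2π×0.0395×1) = 1.409 K/W
R_mineral wool = ln(163.6/118.6)/(2π×0.0392×1) = 1.306 K/W
R_outer film = 1/(h_o·2πr_oL) = 1/(27.5×2π×0.1636×1) = 0.03538 K/W
R_total = 2.751 K/W
Q = ΔT/R_total = 81/2.751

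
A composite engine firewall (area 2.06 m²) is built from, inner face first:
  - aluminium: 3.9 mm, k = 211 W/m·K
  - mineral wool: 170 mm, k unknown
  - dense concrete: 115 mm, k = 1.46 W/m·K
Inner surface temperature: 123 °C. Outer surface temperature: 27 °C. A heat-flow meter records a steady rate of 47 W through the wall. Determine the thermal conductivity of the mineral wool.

Using the resistance-network approach (series):
R_aluminium = L/(kA) = 0.0039/(211×2.06) = 8.973×10^-6 K/W
R_dense concrete = L/(kA) = 0.115/(1.46×2.06) = 0.03824 K/W
Sum of known resistances R_other = 0.03825 K/W
Total R = ΔT/Q = 96/47 = 2.043 K/W
R_mineral wool = R_total − R_other = 2.004 K/W
k = L/(R·A) = 0.17/(2.004×2.06)

k ≈ 0.0412 W/(m·K)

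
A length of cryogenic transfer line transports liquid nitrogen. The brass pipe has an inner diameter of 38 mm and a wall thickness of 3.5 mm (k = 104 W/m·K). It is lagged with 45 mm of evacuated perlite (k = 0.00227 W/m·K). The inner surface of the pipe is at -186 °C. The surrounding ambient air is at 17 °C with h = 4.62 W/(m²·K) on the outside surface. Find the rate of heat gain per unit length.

q′ ≈ 2.62 W/m

Radial resistances (cylindrical: R_cond = ln(r_o/r_i)/(2πkL), R_conv = 1/(h·2πrL)):
R_brass pipe wall = ln(22.5/19)/(2π×104×1) = 2.587×10^-4 K/W
R_evacuated perlite = ln(67.5/22.5)/(2π×0.00227×1) = 77.03 K/W
R_outer film = 1/(h_o·2πr_oL) = 1/(4.62×2π×0.0675×1) = 0.5104 K/W
R_total = 77.54 K/W
Q = ΔT/R_total = 203/77.54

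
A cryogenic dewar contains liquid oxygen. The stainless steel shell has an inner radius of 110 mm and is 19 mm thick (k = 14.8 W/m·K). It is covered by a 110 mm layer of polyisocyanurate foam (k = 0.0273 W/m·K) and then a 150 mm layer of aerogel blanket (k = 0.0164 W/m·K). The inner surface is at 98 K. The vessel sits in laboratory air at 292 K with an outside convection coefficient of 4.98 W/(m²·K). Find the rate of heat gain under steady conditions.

Radial (spherical) resistances in series:
R_stainless steel shell = (1/0.11 − 1/0.129)/(4π×14.8) = 0.007199 K/W
R_polyisocyanurate foam = (1/0.129 − 1/0.239)/(4π×0.0273) = 10.4 K/W
R_aerogel blanket = (1/0.239 − 1/0.389)/(4π×0.0164) = 7.829 K/W
R_outer film = 1/(h·4πr_o²) = 1/(4.98×4π×0.389²) = 0.1056 K/W
R_total = 18.34 K/W
Q = ΔT/R_total = 194/18.34

Q ≈ 10.6 W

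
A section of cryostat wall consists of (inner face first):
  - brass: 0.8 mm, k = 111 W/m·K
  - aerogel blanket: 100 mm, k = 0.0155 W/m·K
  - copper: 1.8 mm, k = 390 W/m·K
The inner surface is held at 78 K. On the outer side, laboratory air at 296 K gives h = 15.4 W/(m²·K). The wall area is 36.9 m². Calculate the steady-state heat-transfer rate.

Model the wall as resistances in series:
R_brass = L/(kA) = 0.0008/(111×36.9) = 1.953×10^-7 K/W
R_aerogel blanket = L/(kA) = 0.1/(0.0155×36.9) = 0.1748 K/W
R_copper = L/(kA) = 0.0018/(390×36.9) = 1.251×10^-7 K/W
R_outer film = 1/(h_o·A) = 1/(15.4×36.9) = 0.00176 K/W
R_total = 0.1766 K/W
Q = ΔT / R_total = 218 / 0.1766

Q ≈ 1230 W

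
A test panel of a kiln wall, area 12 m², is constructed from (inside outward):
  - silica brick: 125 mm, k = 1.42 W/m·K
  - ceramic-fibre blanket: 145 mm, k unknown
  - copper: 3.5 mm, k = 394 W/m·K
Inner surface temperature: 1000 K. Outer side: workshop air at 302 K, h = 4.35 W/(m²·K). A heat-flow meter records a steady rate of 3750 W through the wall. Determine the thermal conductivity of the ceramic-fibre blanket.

k ≈ 0.0757 W/(m·K)

Model the wall as resistances in series:
R_silica brick = L/(kA) = 0.125/(1.42×12) = 0.007336 K/W
R_copper = L/(kA) = 0.0035/(394×12) = 7.403×10^-7 K/W
R_outer film = 1/(h_o·A) = 1/(4.35×12) = 0.01916 K/W
Sum of known resistances R_other = 0.02649 K/W
Total R = ΔT/Q = 698/3750 = 0.1861 K/W
R_ceramic-fibre blanket = R_total − R_other = 0.1596 K/W
k = L/(R·A) = 0.145/(0.1596×12)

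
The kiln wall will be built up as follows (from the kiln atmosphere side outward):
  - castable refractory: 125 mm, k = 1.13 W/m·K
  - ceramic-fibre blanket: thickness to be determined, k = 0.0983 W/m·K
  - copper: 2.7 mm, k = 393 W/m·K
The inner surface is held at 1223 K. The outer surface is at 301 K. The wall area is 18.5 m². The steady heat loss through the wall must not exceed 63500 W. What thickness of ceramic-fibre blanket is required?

L ≈ 15.5 mm

Treating each layer as a thermal resistance in series:
R_castable refractory = L/(kA) = 0.125/(1.13×18.5) = 0.005979 K/W
R_copper = L/(kA) = 0.0027/(393×18.5) = 3.714×10^-7 K/W
Sum of the known resistances R_other = 0.00598 K/W
Required total resistance R_tot = ΔT/Q_allow = 922/63500 = 0.01452 K/W
R_ceramic-fibre blanket = R_tot − R_other = 0.00854 K/W
L = R·k·A = 0.00854×0.0983×18.5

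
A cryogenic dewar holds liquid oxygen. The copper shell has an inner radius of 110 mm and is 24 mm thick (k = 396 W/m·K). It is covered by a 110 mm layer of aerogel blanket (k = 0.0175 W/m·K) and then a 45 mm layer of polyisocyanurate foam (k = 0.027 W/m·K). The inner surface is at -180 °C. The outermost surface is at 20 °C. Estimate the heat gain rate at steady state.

Q ≈ 11.6 W

Each spherical layer contributes R = (1/r_i − 1/r_o)/(4πk):
R_copper shell = (1/0.11 − 1/0.134)/(4π×396) = 3.272×10^-4 K/W
R_aerogel blanket = (1/0.134 − 1/0.244)/(4π×0.0175) = 15.3 K/W
R_polyisocyanurate foam = (1/0.244 − 1/0.289)/(4π×0.027) = 1.881 K/W
R_total = 17.18 K/W
Q = ΔT/R_total = 200/17.18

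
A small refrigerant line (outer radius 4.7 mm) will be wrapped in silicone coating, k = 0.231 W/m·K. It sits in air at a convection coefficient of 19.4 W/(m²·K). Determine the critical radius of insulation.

For a cylinder r_cr = k/h = 0.231/19.4
r_cr = 11.9 mm; since the bare radius (4.7 mm) is below r_cr, adding a thin layer of insulation will *increase* heat loss.

r_cr ≈ 11.9 mm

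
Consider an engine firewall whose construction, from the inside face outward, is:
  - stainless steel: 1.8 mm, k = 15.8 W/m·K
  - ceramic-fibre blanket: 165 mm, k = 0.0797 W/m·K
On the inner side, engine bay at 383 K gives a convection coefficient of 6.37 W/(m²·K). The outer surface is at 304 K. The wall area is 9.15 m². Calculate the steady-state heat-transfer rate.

Treating each layer as a thermal resistance in series:
R_inner film = 1/(h_i·A) = 1/(6.37×9.15) = 0.01716 K/W
R_stainless steel = L/(kA) = 0.0018/(15.8×9.15) = 1.245×10^-5 K/W
R_ceramic-fibre blanket = L/(kA) = 0.165/(0.0797×9.15) = 0.2263 K/W
R_total = 0.2434 K/W
Q = ΔT / R_total = 79 / 0.2434

Q ≈ 325 W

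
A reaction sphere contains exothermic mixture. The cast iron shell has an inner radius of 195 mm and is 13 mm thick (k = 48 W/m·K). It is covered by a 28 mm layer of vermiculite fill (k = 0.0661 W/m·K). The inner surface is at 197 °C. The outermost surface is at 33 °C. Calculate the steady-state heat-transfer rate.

Q ≈ 239 W

For a spherical shell R = (1/r₁ − 1/r₂)/(4πk); film R = 1/(h·4πr²). In series:
R_cast iron shell = (1/0.195 − 1/0.208)/(4π×48) = 5.314×10^-4 K/W
R_vermiculite fill = (1/0.208 − 1/0.236)/(4π×0.0661) = 0.6867 K/W
R_total = 0.6872 K/W
Q = ΔT/R_total = 164/0.6872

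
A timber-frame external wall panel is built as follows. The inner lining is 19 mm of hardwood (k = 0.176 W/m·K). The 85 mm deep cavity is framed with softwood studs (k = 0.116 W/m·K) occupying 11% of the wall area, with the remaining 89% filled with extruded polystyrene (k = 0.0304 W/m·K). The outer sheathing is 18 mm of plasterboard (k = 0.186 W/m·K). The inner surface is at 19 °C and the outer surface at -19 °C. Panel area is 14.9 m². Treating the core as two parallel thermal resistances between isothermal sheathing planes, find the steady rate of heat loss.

Q ≈ 242 W

Sheathing layers in series; stud and cavity paths in parallel between them.
R_inner = 0.019/(0.176×14.9) = 0.007245 K/W
R_stud  = 0.085/(0.116×0.11×14.9) = 0.4471 K/W
R_cav   = 0.085/(0.0304×0.89×14.9) = 0.2108 K/W
1/R_core = 1/R_stud + 1/R_cav → R_core = 0.1433 K/W
R_outer = 0.018/(0.186×14.9) = 0.006495 K/W
R_total = 0.157 K/W
Q = ΔT/R_total = 38/0.157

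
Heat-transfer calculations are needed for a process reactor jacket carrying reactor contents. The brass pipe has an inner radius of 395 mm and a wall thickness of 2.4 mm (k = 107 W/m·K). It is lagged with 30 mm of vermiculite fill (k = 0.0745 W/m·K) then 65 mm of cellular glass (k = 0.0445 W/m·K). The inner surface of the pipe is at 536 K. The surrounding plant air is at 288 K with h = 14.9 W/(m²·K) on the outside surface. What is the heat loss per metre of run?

Cylindrical conduction, so R = ln(r₂/r₁)/(2πkL) per layer, in series:
R_brass pipe wall = ln(397.4/395)/(2π×107×1) = 9.01×10^-6 K/W
R_vermiculite fill = ln(427.4/397.4)/(2π×0.0745×1) = 0.1555 K/W
R_cellular glass = ln(492.4/427.4)/(2π×0.0445×1) = 0.5063 K/W
R_outer film = 1/(h_o·2πr_oL) = 1/(14.9×2π×0.4924×1) = 0.02169 K/W
R_total = 0.6835 K/W
Q = ΔT/R_total = 248/0.6835

q′ ≈ 363 W/m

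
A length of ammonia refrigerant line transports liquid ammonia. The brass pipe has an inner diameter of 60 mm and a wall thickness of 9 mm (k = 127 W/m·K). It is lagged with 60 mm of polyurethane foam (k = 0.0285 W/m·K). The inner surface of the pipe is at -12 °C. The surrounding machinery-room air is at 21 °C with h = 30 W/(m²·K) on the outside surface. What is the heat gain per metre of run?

q′ ≈ 6.28 W/m

Per-layer cylindrical resistances, series-summed:
R_brass pipe wall = ln(39/30)/(2π×127×1) = 3.288×10^-4 K/W
R_polyurethane foam = ln(99/39)/(2π×0.0285×1) = 5.202 K/W
R_outer film = 1/(h_o·2πr_oL) = 1/(30×2π×0.099×1) = 0.05359 K/W
R_total = 5.256 K/W
Q = ΔT/R_total = 33/5.256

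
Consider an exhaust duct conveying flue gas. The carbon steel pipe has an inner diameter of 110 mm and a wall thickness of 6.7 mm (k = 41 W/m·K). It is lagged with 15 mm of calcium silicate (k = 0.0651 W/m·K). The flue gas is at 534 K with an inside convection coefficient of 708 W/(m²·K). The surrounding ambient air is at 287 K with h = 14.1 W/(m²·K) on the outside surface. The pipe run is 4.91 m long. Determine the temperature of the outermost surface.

Treating each annulus and film as a series resistance:
R_inner film = 1/(h_i·2πr₁L) = 1/(708×2π×0.055×4.91) = 8.324×10^-4 K/W
R_carbon steel pipe wall = ln(61.7/55)/(2π×41×4.91) = 9.088×10^-5 K/W
R_calcium silicate = ln(76.7/61.7)/(2π×0.0651×4.91) = 0.1084 K/W
R_outer film = 1/(h_o·2πr_oL) = 1/(14.1×2π×0.0767×4.91) = 0.02997 K/W
R_total = 0.1393 K/W
Q = ΔT/R_total = 247/0.1393
Q = 1770 W
T_interface = T_inner − Q·ΣR(inner→interface) = 534 − 1770×0.1093

T ≈ 340 K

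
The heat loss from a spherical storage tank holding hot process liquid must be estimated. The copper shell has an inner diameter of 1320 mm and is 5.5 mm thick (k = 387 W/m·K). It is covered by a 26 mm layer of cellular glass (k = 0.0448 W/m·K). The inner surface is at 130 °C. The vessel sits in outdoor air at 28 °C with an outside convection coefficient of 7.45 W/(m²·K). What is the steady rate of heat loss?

Q ≈ 831 W

For a spherical shell R = (1/r₁ − 1/r₂)/(4πk); film R = 1/(h·4πr²). In series:
R_copper shell = (1/0.66 − 1/0.6655)/(4π×387) = 2.575×10^-6 K/W
R_cellular glass = (1/0.6655 − 1/0.6915)/(4π×0.0448) = 0.1004 K/W
R_outer film = 1/(h·4πr_o²) = 1/(7.45×4π×0.6915²) = 0.02234 K/W
R_total = 0.1227 K/W
Q = ΔT/R_total = 102/0.1227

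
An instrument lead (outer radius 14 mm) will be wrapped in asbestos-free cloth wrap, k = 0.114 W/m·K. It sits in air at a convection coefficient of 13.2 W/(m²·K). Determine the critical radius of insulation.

r_cr ≈ 8.64 mm

For a cylinder r_cr = k/h = 0.114/13.2
r_cr = 8.64 mm; since the bare radius (14 mm) is above r_cr, any added insulation will reduce heat loss.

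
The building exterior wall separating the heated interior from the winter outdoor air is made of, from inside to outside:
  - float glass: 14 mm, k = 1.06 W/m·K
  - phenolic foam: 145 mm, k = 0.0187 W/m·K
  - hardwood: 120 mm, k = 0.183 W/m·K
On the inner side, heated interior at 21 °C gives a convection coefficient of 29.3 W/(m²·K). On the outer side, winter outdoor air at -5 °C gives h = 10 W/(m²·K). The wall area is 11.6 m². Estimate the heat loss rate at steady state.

Q ≈ 35.2 W

Model the wall as resistances in series:
R_inner film = 1/(h_i·A) = 1/(29.3×11.6) = 0.002942 K/W
R_float glass = L/(kA) = 0.014/(1.06×11.6) = 0.001139 K/W
R_phenolic foam = L/(kA) = 0.145/(0.0187×11.6) = 0.6684 K/W
R_hardwood = L/(kA) = 0.12/(0.183×11.6) = 0.05653 K/W
R_outer film = 1/(h_o·A) = 1/(10×11.6) = 0.008621 K/W
R_total = 0.7377 K/W
Q = ΔT / R_total = 26 / 0.7377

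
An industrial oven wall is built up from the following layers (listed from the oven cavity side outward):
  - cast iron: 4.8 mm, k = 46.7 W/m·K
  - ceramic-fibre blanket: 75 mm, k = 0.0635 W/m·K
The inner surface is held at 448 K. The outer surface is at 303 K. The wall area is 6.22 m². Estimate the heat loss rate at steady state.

Q ≈ 764 W

Treating each layer as a thermal resistance in series:
R_cast iron = L/(kA) = 0.0048/(46.7×6.22) = 1.652×10^-5 K/W
R_ceramic-fibre blanket = L/(kA) = 0.075/(0.0635×6.22) = 0.1899 K/W
R_total = 0.1899 K/W
Q = ΔT / R_total = 145 / 0.1899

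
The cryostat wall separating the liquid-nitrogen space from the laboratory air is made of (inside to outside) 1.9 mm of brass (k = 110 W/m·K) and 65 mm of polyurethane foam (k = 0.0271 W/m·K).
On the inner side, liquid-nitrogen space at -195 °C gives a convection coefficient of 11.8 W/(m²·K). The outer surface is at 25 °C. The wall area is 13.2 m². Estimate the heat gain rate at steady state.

Q ≈ 1170 W

Series thermal resistances:
R_inner film = 1/(h_i·A) = 1/(11.8×13.2) = 0.00642 K/W
R_brass = L/(kA) = 0.0019/(110×13.2) = 1.309×10^-6 K/W
R_polyurethane foam = L/(kA) = 0.065/(0.0271×13.2) = 0.1817 K/W
R_total = 0.1881 K/W
Q = ΔT / R_total = 220 / 0.1881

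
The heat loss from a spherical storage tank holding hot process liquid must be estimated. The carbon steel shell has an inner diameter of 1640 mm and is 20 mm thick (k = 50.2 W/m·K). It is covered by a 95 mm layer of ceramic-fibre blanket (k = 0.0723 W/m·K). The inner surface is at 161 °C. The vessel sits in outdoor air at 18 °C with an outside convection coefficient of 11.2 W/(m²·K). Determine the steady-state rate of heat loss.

Radial (spherical) resistances in series:
R_carbon steel shell = (1/0.82 − 1/0.84)/(4π×50.2) = 4.603×10^-5 K/W
R_ceramic-fibre blanket = (1/0.84 − 1/0.935)/(4π×0.0723) = 0.1331 K/W
R_outer film = 1/(h·4πr_o²) = 1/(11.2×4π×0.935²) = 0.008127 K/W
R_total = 0.1413 K/W
Q = ΔT/R_total = 143/0.1413

Q ≈ 1010 W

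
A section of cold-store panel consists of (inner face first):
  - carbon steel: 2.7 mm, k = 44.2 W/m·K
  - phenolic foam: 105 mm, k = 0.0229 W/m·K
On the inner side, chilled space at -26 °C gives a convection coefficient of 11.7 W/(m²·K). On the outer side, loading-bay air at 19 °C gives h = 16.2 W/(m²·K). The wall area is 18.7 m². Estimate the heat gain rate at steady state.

Q ≈ 178 W

Thermal resistances in series:
R_inner film = 1/(h_i·A) = 1/(11.7×18.7) = 0.004571 K/W
R_carbon steel = L/(kA) = 0.0027/(44.2×18.7) = 3.267×10^-6 K/W
R_phenolic foam = L/(kA) = 0.105/(0.0229×18.7) = 0.2452 K/W
R_outer film = 1/(h_o·A) = 1/(16.2×18.7) = 0.003301 K/W
R_total = 0.2531 K/W
Q = ΔT / R_total = 45 / 0.2531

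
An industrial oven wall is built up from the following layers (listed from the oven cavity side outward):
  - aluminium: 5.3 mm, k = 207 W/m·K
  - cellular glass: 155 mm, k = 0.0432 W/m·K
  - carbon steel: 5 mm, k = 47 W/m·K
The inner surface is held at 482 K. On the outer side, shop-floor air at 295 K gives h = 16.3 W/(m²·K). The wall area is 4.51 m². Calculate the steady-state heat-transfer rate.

Q ≈ 231 W

Thermal resistances in series:
R_aluminium = L/(kA) = 0.0053/(207×4.51) = 5.677×10^-6 K/W
R_cellular glass = L/(kA) = 0.155/(0.0432×4.51) = 0.7956 K/W
R_carbon steel = L/(kA) = 0.005/(47×4.51) = 2.359×10^-5 K/W
R_outer film = 1/(h_o·A) = 1/(16.3×4.51) = 0.0136 K/W
R_total = 0.8092 K/W
Q = ΔT / R_total = 187 / 0.8092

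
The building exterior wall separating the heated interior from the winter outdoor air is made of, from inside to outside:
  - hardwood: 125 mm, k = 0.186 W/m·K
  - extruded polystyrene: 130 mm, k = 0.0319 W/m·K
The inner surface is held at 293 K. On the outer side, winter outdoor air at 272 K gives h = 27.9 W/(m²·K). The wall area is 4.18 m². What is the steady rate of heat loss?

Q ≈ 18.4 W

Model the wall as resistances in series:
R_hardwood = L/(kA) = 0.125/(0.186×4.18) = 0.1608 K/W
R_extruded polystyrene = L/(kA) = 0.13/(0.0319×4.18) = 0.9749 K/W
R_outer film = 1/(h_o·A) = 1/(27.9×4.18) = 0.008575 K/W
R_total = 1.144 K/W
Q = ΔT / R_total = 21 / 1.144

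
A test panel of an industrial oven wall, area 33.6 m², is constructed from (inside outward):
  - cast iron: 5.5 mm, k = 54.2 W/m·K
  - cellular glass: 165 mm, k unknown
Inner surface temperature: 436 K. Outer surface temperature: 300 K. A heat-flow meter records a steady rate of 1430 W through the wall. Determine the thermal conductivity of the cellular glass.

k ≈ 0.0516 W/(m·K)

Thermal resistances in series:
R_cast iron = L/(kA) = 0.0055/(54.2×33.6) = 3.02×10^-6 K/W
Sum of known resistances R_other = 3.02×10^-6 K/W
Total R = ΔT/Q = 136/1430 = 0.0951 K/W
R_cellular glass = R_total − R_other = 0.0951 K/W
k = L/(R·A) = 0.165/(0.0951×33.6)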